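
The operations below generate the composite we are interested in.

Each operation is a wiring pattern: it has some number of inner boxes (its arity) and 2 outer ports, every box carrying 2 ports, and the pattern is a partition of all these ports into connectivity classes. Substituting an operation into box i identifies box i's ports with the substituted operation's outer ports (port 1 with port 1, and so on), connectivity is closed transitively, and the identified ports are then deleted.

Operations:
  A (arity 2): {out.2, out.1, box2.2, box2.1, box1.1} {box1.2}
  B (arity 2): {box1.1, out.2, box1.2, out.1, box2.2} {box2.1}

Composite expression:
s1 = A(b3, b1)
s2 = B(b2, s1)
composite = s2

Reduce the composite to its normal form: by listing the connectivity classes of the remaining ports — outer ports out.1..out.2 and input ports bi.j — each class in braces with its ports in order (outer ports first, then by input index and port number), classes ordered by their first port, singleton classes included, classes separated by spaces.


Two ports join when wires chain via B-identified ports.
stage A: inputs (b3, b1), connectivity {out.1, out.2, b1.1, b1.2, b3.1} {b3.2}, out.j its boundary
stage B: inputs (b2, b3, b1), connectivity {out.1, out.2, b1.1, b1.2, b2.1, b2.2, b3.1} {b3.2}, out.j its boundary

{out.1, out.2, b1.1, b1.2, b2.1, b2.2, b3.1} {b3.2}


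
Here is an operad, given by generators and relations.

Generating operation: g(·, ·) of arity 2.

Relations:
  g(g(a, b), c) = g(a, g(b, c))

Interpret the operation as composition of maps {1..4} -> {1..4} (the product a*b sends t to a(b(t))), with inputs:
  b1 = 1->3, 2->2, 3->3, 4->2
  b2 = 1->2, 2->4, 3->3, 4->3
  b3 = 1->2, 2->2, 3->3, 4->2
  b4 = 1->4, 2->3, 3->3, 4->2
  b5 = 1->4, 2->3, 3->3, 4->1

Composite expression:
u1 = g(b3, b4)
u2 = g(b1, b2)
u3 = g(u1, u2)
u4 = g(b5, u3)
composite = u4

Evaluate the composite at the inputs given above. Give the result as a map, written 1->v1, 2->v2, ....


1->3, 2->3, 3->3, 4->3

g(b3, b4) = 1->2, 2->3, 3->3, 4->2
g(b1, b2) = 1->2, 2->2, 3->3, 4->3
g(g(b3, b4), g(b1, b2)) = 1->3, 2->3, 3->3, 4->3
g(b5, g(g(b3, b4), g(b1, b2))) = 1->3, 2->3, 3->3, 4->3


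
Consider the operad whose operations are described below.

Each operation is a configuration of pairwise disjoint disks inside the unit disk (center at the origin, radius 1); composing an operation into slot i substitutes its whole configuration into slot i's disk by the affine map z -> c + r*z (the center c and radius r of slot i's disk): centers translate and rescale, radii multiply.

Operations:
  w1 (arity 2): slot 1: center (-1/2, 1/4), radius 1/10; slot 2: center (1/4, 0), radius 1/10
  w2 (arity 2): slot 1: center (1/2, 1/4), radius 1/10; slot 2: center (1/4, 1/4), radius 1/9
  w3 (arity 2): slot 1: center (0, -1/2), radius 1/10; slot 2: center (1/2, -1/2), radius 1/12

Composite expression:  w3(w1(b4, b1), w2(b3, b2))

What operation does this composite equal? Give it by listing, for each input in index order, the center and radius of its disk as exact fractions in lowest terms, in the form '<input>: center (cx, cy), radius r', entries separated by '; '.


b1: center (1/40, -1/2), radius 1/100; b2: center (25/48, -23/48), radius 1/108; b3: center (13/24, -23/48), radius 1/120; b4: center (-1/20, -19/40), radius 1/100


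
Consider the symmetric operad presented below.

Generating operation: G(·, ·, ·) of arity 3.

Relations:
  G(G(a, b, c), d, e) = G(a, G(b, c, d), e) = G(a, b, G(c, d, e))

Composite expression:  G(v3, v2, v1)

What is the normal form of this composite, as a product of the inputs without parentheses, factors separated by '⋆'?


v3 ⋆ v2 ⋆ v1

Associativity of G dissolves the nesting; only the v-input order survives.
G(v3, v2, v1) linearizes to v3 ⋆ v2 ⋆ v1


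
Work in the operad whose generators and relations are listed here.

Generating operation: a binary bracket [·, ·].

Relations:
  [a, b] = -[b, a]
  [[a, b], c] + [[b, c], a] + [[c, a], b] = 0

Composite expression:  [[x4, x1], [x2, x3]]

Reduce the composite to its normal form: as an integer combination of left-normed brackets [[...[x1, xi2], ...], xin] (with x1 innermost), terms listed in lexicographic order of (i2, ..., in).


-[[[x1, x4], x2], x3] + [[[x1, x4], x3], x2]

Antisymmetry and Jacobi reduce to x1-anchored left-normed brackets.
Composite bracket: [[x4, x1], [x2, x3]]
Full expansion: 8 signed words from ab - ba (2^3 = 8).
The x1-initial words carry the normal form:
  x1x4x2x3 (sign -1) contributes -[[[x1, x4], x2], x3]
  x1x4x3x2 (sign +1) contributes +[[[x1, x4], x3], x2]


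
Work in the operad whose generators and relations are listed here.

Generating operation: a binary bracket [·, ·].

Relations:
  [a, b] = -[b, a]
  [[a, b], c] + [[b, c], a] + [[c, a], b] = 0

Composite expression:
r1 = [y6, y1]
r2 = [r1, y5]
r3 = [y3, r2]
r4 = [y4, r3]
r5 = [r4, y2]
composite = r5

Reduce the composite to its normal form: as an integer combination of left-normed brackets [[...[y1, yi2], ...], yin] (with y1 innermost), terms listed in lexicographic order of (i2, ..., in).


-[[[[[y1, y6], y5], y3], y4], y2]

A multilinear Lie element is pinned by y1-initial words (y1 innermost).
Composite bracket: [[y4, [y3, [[y6, y1], y5]]], y2]
Applying ab - ba throughout gives 32 signed words (2^5 = 32).
Collect the words opening with y1:
  y1y6y5y3y4y2 appears with sign -1, giving the term -[[[[[y1, y6], y5], y3], y4], y2]


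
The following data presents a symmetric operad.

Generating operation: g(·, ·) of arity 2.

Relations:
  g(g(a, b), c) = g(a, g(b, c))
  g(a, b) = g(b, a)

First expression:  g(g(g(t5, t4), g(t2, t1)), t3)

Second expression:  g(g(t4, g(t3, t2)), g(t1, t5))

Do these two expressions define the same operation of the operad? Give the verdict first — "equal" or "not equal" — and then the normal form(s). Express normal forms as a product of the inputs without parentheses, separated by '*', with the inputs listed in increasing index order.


equal; the common form is t1 * t2 * t3 * t4 * t5


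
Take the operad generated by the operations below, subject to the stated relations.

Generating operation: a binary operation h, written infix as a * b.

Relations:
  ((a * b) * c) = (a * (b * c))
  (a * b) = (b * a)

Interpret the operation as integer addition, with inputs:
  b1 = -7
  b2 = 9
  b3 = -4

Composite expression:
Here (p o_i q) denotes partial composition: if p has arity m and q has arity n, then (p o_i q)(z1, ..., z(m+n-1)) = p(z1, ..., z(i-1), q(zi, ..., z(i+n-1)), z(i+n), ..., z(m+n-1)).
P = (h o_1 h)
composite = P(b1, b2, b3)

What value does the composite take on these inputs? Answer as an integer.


(b1 * b2) = 2
((b1 * b2) * b3) = -2

-2


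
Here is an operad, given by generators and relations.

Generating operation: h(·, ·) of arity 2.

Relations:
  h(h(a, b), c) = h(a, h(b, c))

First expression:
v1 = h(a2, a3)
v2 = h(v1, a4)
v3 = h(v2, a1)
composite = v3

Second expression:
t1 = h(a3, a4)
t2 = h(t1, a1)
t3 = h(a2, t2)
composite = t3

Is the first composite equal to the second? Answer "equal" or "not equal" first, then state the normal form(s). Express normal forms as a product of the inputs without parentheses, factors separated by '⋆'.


The first expression reduces to a2 ⋆ a3 ⋆ a4 ⋆ a1
The second expression reduces to a2 ⋆ a3 ⋆ a4 ⋆ a1
Same normal form: equal.

equal — both sides give a2 ⋆ a3 ⋆ a4 ⋆ a1


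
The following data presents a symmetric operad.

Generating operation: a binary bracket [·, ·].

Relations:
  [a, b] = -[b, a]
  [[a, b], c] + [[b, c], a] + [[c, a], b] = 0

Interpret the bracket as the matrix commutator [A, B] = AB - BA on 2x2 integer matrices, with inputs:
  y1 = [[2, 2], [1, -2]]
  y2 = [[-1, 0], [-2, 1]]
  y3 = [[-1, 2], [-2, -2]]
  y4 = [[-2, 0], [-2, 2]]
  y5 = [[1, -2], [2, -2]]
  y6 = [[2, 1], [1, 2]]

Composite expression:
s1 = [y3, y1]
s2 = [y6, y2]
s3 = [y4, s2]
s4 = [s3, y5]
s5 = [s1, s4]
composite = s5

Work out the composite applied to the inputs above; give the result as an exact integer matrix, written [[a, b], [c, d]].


[[168, -96], [480, -168]]

[y3, y1] = [[6, -6], [-9, -6]]
[y6, y2] = [[-2, 2], [-2, 2]]
[y4, [y6, y2]] = [[4, -8], [0, -4]]
[[y4, [y6, y2]], y5] = [[-16, 8], [-16, 16]]
[[y3, y1], [[y4, [y6, y2]], y5]] = [[168, -96], [480, -168]]


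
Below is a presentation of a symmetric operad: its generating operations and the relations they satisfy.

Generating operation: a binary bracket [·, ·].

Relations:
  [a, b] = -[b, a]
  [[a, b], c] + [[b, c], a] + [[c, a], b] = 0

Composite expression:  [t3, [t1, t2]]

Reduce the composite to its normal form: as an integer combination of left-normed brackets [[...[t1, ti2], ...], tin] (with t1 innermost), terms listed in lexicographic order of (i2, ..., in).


-[[t1, t2], t3]

Antisymmetry and Jacobi reduce to t1-anchored left-normed brackets.
Composite bracket: [t3, [t1, t2]]
Each bracket splits as ab - ba, giving 4 signed words (2^2 = 4).
Only words starting with t1 matter:
  sign of t1t2t3 is -1, so it contributes -[[t1, t2], t3]


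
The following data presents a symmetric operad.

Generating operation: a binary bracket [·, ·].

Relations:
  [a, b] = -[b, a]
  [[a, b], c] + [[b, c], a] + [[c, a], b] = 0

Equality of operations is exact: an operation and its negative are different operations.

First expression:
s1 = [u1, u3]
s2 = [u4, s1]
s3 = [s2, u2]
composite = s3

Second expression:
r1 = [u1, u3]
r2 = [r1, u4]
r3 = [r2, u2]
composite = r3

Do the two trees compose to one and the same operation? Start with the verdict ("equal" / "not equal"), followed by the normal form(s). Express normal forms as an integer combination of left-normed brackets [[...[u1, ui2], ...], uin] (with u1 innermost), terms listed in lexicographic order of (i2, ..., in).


not equal: they reduce to -[[[u1, u3], u4], u2] and [[[u1, u3], u4], u2]

The first expression reduces to -[[[u1, u3], u4], u2]
The second expression reduces to [[[u1, u3], u4], u2]
The normal forms differ: not equal.


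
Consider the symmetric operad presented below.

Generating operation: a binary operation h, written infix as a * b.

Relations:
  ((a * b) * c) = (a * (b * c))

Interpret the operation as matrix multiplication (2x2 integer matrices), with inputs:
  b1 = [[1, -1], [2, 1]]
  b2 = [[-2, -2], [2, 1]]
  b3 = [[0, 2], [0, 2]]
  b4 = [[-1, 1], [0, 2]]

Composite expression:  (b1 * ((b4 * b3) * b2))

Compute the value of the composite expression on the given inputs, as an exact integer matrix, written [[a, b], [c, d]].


[[-8, -4], [8, 4]]


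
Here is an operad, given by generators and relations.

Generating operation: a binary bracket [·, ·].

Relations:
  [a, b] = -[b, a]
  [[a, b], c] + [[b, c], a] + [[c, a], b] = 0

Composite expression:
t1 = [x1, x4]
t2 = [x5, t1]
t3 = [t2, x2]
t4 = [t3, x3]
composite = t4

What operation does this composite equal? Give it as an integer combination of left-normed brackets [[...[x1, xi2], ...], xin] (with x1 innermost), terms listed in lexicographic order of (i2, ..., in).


Skip Jacobi rewriting: expand, keep x1-initial words, read off terms.
Composite bracket: [[[x5, [x1, x4]], x2], x3]
Expanding via [a, b] = ab - ba: 16 signed words (2^4 = 16).
Collect the words opening with x1:
  x1x4x5x2x3 appears with sign -1, giving the term -[[[[x1, x4], x5], x2], x3]

-[[[[x1, x4], x5], x2], x3]


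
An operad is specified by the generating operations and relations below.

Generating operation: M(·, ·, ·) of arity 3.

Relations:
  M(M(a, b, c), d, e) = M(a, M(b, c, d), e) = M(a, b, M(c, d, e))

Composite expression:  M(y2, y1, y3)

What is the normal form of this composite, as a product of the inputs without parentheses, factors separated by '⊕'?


y2 ⊕ y1 ⊕ y3

The M-tree's shape is irrelevant; the y-reading-order decides.
M(y2, y1, y3) unparenthesizes to y2 ⊕ y1 ⊕ y3


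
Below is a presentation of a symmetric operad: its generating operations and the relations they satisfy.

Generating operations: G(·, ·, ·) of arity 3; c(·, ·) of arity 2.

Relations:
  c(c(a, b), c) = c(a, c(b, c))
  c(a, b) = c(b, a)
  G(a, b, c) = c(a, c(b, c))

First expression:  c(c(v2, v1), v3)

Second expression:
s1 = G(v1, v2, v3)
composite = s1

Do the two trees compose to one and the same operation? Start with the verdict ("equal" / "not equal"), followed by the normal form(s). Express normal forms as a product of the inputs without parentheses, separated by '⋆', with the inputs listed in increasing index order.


The first expression, normalized: v1 ⋆ v2 ⋆ v3
The second expression, normalized: v1 ⋆ v2 ⋆ v3
The forms coincide; equal.

equal — both sides give v1 ⋆ v2 ⋆ v3


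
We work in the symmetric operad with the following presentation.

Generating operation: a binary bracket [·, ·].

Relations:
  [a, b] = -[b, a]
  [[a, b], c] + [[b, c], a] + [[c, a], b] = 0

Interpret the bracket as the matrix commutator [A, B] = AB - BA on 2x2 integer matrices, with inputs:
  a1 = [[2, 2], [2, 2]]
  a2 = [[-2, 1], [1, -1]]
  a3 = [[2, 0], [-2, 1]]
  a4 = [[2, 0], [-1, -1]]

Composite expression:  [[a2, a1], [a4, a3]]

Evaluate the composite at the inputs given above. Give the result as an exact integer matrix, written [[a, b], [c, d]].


[[-10, 0], [0, 10]]

[a2, a1] = [[0, -2], [2, 0]]
[a4, a3] = [[0, 0], [5, 0]]
[[a2, a1], [a4, a3]] = [[-10, 0], [0, 10]]


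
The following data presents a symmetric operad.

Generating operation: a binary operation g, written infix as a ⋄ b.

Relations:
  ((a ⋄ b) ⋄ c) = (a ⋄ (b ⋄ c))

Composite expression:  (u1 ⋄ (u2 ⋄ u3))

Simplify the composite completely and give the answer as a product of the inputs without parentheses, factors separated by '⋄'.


u1 ⋄ u2 ⋄ u3

Under associativity of g, the answer is the u's in reading order.
(u2 ⋄ u3) reduces to u2 ⋄ u3
(u1 ⋄ (u2 ⋄ u3)) reduces to u1 ⋄ u2 ⋄ u3


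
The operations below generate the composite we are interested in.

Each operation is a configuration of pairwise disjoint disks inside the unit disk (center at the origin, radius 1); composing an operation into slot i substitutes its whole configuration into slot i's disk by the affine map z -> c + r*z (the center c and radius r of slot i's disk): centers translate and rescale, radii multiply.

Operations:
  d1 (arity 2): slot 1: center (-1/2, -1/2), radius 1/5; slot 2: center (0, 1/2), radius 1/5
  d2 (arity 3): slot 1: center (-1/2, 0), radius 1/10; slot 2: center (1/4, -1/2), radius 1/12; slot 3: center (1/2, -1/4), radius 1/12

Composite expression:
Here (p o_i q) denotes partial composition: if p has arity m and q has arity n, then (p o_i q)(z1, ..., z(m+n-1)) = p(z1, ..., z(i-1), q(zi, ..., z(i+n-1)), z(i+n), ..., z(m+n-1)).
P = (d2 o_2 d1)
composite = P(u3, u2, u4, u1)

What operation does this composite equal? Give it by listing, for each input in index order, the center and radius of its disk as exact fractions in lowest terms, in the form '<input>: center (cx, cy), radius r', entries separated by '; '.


u1: center (1/2, -1/4), radius 1/12; u2: center (5/24, -13/24), radius 1/60; u3: center (-1/2, 0), radius 1/10; u4: center (1/4, -11/24), radius 1/60


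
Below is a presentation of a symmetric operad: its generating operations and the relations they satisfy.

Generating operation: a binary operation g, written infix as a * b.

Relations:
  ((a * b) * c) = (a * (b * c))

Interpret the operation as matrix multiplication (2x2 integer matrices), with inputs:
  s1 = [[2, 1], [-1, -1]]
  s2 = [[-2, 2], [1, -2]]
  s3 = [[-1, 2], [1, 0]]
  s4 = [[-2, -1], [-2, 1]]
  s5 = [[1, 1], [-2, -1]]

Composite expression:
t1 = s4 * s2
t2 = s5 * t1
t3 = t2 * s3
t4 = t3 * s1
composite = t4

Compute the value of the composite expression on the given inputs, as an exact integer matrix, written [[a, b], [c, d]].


[[-48, -32], [64, 43]]

(s4 * s2) = [[3, -2], [5, -6]]
(s5 * (s4 * s2)) = [[8, -8], [-11, 10]]
((s5 * (s4 * s2)) * s3) = [[-16, 16], [21, -22]]
(((s5 * (s4 * s2)) * s3) * s1) = [[-48, -32], [64, 43]]


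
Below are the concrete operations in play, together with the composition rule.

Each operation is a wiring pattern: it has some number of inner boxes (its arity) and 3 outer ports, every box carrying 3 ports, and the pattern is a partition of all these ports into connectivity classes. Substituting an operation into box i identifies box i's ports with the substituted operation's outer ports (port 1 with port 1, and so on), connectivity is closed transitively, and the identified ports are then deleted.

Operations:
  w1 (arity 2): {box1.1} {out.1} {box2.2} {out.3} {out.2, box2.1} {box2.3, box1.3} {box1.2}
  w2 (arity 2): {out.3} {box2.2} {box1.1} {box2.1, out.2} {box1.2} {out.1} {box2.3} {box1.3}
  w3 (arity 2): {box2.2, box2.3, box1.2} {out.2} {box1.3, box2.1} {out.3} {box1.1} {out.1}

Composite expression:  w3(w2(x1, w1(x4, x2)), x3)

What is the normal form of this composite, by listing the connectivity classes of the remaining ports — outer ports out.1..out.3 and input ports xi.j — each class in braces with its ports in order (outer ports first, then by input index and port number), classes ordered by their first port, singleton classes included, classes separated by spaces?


{out.1} {out.2} {out.3} {x1.1} {x1.2} {x1.3} {x2.1} {x2.2} {x2.3, x4.3} {x3.1} {x3.2, x3.3} {x4.1} {x4.2}

After gluing at w3, chains via deleted ports link the x-ports.
w1 over (x4, x2) gives {out.1} {out.2, x2.1} {out.3} {x2.2} {x2.3, x4.3} {x4.1} {x4.2}, out.j being that stage's outer ports
w2 over (x1, x4, x2) gives {out.1} {out.2} {out.3} {x1.1} {x1.2} {x1.3} {x2.1} {x2.2} {x2.3, x4.3} {x4.1} {x4.2}, out.j being that stage's outer ports
w3 over (x1, x4, x2, x3) gives {out.1} {out.2} {out.3} {x1.1} {x1.2} {x1.3} {x2.1} {x2.2} {x2.3, x4.3} {x3.1} {x3.2, x3.3} {x4.1} {x4.2}, out.j being that stage's outer ports


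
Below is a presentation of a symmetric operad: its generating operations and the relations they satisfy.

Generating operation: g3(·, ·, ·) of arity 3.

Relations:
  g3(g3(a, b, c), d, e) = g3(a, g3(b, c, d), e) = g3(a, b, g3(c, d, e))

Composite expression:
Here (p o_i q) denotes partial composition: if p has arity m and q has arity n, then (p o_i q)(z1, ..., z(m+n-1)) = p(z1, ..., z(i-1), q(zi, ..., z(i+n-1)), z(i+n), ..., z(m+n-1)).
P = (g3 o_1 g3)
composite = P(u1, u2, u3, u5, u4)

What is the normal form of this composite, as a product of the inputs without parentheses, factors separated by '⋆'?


u1 ⋆ u2 ⋆ u3 ⋆ u5 ⋆ u4

Every regrouping of g3 is equal, so read the u-inputs in written order.
g3(u1, u2, u3) linearizes to u1 ⋆ u2 ⋆ u3
g3(g3(u1, u2, u3), u5, u4) linearizes to u1 ⋆ u2 ⋆ u3 ⋆ u5 ⋆ u4


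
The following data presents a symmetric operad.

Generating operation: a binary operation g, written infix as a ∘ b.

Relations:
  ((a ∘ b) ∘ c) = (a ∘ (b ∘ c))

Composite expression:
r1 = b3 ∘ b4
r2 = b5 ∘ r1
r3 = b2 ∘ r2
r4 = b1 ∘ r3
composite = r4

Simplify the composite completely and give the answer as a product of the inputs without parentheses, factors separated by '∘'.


All parenthesizations of g agree; list the b-inputs left to right.
(b3 ∘ b4) flattens to b3 ∘ b4
(b5 ∘ (b3 ∘ b4)) flattens to b5 ∘ b3 ∘ b4
(b2 ∘ (b5 ∘ (b3 ∘ b4))) flattens to b2 ∘ b5 ∘ b3 ∘ b4
(b1 ∘ (b2 ∘ (b5 ∘ (b3 ∘ b4)))) flattens to b1 ∘ b2 ∘ b5 ∘ b3 ∘ b4

b1 ∘ b2 ∘ b5 ∘ b3 ∘ b4


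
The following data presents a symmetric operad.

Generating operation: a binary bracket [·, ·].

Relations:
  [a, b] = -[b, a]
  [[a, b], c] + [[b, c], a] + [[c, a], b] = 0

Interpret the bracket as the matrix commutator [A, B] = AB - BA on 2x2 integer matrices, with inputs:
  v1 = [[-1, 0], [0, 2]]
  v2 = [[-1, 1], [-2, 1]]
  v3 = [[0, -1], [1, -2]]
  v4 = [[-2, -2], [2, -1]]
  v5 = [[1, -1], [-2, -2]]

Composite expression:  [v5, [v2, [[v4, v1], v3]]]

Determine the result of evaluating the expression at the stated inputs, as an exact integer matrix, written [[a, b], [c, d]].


[[-24, 24], [-120, 24]]

[v4, v1] = [[0, -6], [-6, 0]]
[[v4, v1], v3] = [[-12, 12], [-12, 12]]
[v2, [[v4, v1], v3]] = [[12, 0], [24, -12]]
[v5, [v2, [[v4, v1], v3]]] = [[-24, 24], [-120, 24]]


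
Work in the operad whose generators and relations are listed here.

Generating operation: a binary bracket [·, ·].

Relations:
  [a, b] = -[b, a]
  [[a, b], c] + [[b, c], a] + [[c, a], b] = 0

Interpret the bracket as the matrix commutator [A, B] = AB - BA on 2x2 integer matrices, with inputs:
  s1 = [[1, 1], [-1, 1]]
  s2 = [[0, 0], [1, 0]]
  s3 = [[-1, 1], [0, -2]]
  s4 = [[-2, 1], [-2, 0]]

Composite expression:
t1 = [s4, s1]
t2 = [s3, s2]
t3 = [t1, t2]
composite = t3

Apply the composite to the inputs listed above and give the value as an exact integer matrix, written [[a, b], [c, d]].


[s4, s1] = [[1, -2], [-2, -1]]
[s3, s2] = [[1, 0], [-1, -1]]
[[s4, s1], [s3, s2]] = [[2, 4], [-2, -2]]

[[2, 4], [-2, -2]]


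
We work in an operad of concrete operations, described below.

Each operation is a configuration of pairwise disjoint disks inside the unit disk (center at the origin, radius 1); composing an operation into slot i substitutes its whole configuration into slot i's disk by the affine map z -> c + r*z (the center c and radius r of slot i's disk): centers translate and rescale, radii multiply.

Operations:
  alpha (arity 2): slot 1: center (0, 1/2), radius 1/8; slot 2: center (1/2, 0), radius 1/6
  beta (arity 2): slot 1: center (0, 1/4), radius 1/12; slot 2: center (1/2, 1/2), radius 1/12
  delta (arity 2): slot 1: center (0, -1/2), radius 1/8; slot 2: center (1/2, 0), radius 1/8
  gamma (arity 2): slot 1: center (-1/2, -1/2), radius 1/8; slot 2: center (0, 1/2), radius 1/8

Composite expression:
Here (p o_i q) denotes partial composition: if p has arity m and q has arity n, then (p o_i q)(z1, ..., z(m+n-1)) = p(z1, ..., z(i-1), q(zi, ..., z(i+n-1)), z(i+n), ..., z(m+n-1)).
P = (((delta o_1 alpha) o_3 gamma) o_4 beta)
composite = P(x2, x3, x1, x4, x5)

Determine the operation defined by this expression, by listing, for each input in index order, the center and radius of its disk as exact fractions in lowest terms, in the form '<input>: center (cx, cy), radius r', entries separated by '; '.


x1: center (7/16, -1/16), radius 1/64; x2: center (0, -7/16), radius 1/64; x3: center (1/16, -1/2), radius 1/48; x4: center (1/2, 17/256), radius 1/768; x5: center (65/128, 9/128), radius 1/768

Follow each x-input down from delta: c' goes to c + r*c', radius to r*r'.
tracing x2 down its 2-map path: center (0, -7/16), radius 1/64
tracing x3 down its 2-map path: center (1/16, -1/2), radius 1/48
tracing x1 down its 2-map path: center (7/16, -1/16), radius 1/64
tracing x4 down its 3-map path: center (1/2, 17/256), radius 1/768
tracing x5 down its 3-map path: center (65/128, 9/128), radius 1/768


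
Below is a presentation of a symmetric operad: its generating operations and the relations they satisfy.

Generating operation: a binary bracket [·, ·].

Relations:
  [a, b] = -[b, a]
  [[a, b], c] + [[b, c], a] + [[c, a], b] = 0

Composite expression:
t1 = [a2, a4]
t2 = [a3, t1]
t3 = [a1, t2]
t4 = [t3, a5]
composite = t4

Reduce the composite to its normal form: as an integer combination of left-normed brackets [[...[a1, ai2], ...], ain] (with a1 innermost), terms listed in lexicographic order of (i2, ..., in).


-[[[[a1, a2], a4], a3], a5] + [[[[a1, a3], a2], a4], a5] - [[[[a1, a3], a4], a2], a5] + [[[[a1, a4], a2], a3], a5]

A multilinear Lie element is pinned by a1-initial words (a1 innermost).
Composite bracket: [[a1, [a3, [a2, a4]]], a5]
The bracket unfolds into 16 signed words via [a, b] = ab - ba (2^4 = 16).
Keep just the words that open with a1:
  a1a2a4a3a5 appears with sign -1, giving the term -[[[[a1, a2], a4], a3], a5]
  a1a3a2a4a5 appears with sign +1, giving the term +[[[[a1, a3], a2], a4], a5]
  a1a3a4a2a5 appears with sign -1, giving the term -[[[[a1, a3], a4], a2], a5]
  a1a4a2a3a5 appears with sign +1, giving the term +[[[[a1, a4], a2], a3], a5]


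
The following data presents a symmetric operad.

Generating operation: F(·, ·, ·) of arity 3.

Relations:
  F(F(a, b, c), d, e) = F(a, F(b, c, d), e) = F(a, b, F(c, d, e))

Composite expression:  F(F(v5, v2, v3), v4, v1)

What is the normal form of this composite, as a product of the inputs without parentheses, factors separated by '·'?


v5 · v2 · v3 · v4 · v1

Every regrouping of F is equal, so read the v-inputs in written order.
F(v5, v2, v3) reduces to v5 · v2 · v3
F(F(v5, v2, v3), v4, v1) reduces to v5 · v2 · v3 · v4 · v1


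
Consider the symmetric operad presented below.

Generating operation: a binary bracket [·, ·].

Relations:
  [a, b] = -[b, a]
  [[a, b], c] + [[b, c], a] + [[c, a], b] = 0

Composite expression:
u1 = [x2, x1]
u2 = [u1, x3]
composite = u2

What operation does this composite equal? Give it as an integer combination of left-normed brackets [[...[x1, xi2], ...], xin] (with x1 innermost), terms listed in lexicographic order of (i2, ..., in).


-[[x1, x2], x3]


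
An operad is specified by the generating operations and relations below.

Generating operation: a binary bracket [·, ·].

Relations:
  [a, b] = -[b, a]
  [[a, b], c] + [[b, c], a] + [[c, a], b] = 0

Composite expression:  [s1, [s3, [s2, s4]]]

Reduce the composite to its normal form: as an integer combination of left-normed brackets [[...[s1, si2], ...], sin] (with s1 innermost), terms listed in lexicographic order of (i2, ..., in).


-[[[s1, s2], s4], s3] + [[[s1, s3], s2], s4] - [[[s1, s3], s4], s2] + [[[s1, s4], s2], s3]

A multilinear Lie element is pinned by s1-initial words (s1 innermost).
Composite bracket: [s1, [s3, [s2, s4]]]
Applying ab - ba throughout gives 8 signed words (2^3 = 8).
The s1-initial words carry the normal form:
  the word s1s2s4s3 carries sign -1 and contributes -[[[s1, s2], s4], s3]
  the word s1s3s2s4 carries sign +1 and contributes +[[[s1, s3], s2], s4]
  the word s1s3s4s2 carries sign -1 and contributes -[[[s1, s3], s4], s2]
  the word s1s4s2s3 carries sign +1 and contributes +[[[s1, s4], s2], s3]


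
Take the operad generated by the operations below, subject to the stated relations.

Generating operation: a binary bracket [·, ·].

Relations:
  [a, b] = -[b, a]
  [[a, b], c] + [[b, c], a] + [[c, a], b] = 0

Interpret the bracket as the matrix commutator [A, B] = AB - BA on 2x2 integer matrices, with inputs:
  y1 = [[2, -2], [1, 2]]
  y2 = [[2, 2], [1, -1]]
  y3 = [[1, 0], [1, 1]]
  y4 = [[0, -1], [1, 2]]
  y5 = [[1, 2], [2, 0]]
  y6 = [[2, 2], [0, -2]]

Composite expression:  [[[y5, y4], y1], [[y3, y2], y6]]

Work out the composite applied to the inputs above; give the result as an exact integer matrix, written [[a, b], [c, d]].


[[-256, -80], [264, 256]]

[y5, y4] = [[4, 3], [-5, -4]]
[[y5, y4], y1] = [[-7, -16], [-8, 7]]
[y3, y2] = [[-2, 0], [3, 2]]
[[y3, y2], y6] = [[-6, -8], [12, 6]]
[[[y5, y4], y1], [[y3, y2], y6]] = [[-256, -80], [264, 256]]


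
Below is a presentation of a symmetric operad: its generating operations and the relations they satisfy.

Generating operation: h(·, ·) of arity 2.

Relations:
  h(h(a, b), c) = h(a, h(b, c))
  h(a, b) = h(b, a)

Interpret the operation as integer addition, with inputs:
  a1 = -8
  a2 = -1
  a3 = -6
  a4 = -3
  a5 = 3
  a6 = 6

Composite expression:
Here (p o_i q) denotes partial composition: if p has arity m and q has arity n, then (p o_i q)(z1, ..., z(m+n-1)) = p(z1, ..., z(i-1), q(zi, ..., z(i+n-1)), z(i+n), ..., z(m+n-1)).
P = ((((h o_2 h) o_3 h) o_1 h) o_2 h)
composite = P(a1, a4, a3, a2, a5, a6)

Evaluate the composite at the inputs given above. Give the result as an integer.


-9

h(a4, a3) = -9
h(a1, h(a4, a3)) = -17
h(a5, a6) = 9
h(a2, h(a5, a6)) = 8
h(h(a1, h(a4, a3)), h(a2, h(a5, a6))) = -9


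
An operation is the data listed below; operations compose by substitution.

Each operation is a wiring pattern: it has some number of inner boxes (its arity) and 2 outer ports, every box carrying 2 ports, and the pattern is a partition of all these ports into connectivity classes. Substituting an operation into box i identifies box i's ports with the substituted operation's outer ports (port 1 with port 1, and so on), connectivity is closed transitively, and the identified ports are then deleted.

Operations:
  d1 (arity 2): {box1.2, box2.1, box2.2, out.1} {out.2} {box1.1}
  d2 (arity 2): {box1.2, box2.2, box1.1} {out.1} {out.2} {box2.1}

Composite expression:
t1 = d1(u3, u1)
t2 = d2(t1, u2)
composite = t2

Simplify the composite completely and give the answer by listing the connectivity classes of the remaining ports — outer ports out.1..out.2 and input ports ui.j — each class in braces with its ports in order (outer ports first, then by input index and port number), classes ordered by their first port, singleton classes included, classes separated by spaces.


{out.1} {out.2} {u1.1, u1.2, u2.2, u3.2} {u2.1} {u3.1}

Connectivity passes through glued d2-boundaries; trace each wire chain.
through d1, on inputs (u3, u1): {out.1, u1.1, u1.2, u3.2} {out.2} {u3.1} (out.j = stage outer ports)
through d2, on inputs (u3, u1, u2): {out.1} {out.2} {u1.1, u1.2, u2.2, u3.2} {u2.1} {u3.1} (out.j = stage outer ports)


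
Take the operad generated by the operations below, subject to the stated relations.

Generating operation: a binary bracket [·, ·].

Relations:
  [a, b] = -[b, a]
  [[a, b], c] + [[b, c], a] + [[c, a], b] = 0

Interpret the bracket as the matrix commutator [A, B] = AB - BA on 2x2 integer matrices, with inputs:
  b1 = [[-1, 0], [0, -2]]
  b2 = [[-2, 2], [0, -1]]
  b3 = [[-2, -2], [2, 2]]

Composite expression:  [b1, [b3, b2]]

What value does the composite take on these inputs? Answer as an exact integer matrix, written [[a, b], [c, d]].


[[0, -10], [2, 0]]

[b3, b2] = [[-4, -10], [-2, 4]]
[b1, [b3, b2]] = [[0, -10], [2, 0]]


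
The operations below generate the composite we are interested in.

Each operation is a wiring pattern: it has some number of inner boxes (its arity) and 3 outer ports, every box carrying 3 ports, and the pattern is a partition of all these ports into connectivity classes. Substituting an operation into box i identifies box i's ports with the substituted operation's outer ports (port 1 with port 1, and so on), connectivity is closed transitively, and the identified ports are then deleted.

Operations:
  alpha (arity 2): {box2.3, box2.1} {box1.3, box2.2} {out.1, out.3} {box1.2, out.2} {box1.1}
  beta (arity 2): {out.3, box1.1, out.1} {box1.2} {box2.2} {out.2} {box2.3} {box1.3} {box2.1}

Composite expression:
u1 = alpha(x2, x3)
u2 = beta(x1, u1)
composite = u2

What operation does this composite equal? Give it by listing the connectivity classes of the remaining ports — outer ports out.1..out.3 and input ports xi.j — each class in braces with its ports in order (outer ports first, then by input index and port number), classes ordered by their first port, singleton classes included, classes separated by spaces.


{out.1, out.3, x1.1} {out.2} {x1.2} {x1.3} {x2.1} {x2.2} {x2.3, x3.2} {x3.1, x3.3}

Substituting into beta glues patterns; closure does the rest.
through alpha, on inputs (x2, x3): {out.1, out.3} {out.2, x2.2} {x2.1} {x2.3, x3.2} {x3.1, x3.3} (out.j = stage outer ports)
through beta, on inputs (x1, x2, x3): {out.1, out.3, x1.1} {out.2} {x1.2} {x1.3} {x2.1} {x2.2} {x2.3, x3.2} {x3.1, x3.3} (out.j = stage outer ports)


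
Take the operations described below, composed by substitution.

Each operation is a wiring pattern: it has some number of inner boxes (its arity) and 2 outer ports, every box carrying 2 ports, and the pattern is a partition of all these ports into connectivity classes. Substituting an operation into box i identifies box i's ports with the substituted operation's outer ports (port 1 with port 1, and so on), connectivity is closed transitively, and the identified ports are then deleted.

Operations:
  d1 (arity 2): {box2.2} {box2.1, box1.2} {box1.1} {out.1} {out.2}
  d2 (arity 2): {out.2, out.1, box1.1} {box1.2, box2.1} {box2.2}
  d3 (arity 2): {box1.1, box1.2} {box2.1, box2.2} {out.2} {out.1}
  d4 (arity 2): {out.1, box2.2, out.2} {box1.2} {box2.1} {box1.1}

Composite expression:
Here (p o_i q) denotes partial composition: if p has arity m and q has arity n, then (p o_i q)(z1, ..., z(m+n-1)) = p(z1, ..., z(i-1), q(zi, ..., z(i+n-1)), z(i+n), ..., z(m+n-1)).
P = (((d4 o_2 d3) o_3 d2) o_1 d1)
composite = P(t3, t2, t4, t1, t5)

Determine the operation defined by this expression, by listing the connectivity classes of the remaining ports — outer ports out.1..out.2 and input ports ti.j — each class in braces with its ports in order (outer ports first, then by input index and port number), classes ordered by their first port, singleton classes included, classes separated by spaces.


{out.1, out.2} {t1.1} {t1.2, t5.1} {t2.1, t3.2} {t2.2} {t3.1} {t4.1, t4.2} {t5.2}

Reachability decides: close wires over d4-identified ports.
through d1, on inputs (t3, t2): {out.1} {out.2} {t2.1, t3.2} {t2.2} {t3.1} (out.j = stage outer ports)
through d2, on inputs (t1, t5): {out.1, out.2, t1.1} {t1.2, t5.1} {t5.2} (out.j = stage outer ports)
through d3, on inputs (t4, t1, t5): {out.1} {out.2} {t1.1} {t1.2, t5.1} {t4.1, t4.2} {t5.2} (out.j = stage outer ports)
through d4, on inputs (t3, t2, t4, t1, t5): {out.1, out.2} {t1.1} {t1.2, t5.1} {t2.1, t3.2} {t2.2} {t3.1} {t4.1, t4.2} {t5.2} (out.j = stage outer ports)


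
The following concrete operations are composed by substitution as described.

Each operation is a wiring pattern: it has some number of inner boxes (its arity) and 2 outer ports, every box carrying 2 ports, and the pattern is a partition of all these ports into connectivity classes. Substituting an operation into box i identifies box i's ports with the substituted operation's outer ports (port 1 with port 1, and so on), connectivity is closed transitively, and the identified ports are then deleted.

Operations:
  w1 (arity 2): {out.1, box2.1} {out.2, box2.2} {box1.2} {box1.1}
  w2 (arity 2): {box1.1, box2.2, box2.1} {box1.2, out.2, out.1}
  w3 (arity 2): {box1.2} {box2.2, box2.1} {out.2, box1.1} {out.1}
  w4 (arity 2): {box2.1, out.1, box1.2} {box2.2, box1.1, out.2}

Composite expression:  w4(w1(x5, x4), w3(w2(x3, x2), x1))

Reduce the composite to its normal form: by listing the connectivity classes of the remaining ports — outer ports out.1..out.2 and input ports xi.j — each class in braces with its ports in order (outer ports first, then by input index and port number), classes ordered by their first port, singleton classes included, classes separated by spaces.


{out.1, x4.2} {out.2, x3.2, x4.1} {x1.1, x1.2} {x2.1, x2.2, x3.1} {x5.1} {x5.2}

Treat the ports identified at w4 as solder joints: merge, then drop.
w1 over (x5, x4) gives {out.1, x4.1} {out.2, x4.2} {x5.1} {x5.2}, out.j being that stage's outer ports
w2 over (x3, x2) gives {out.1, out.2, x3.2} {x2.1, x2.2, x3.1}, out.j being that stage's outer ports
w3 over (x3, x2, x1) gives {out.1} {out.2, x3.2} {x1.1, x1.2} {x2.1, x2.2, x3.1}, out.j being that stage's outer ports
w4 over (x5, x4, x3, x2, x1) gives {out.1, x4.2} {out.2, x3.2, x4.1} {x1.1, x1.2} {x2.1, x2.2, x3.1} {x5.1} {x5.2}, out.j being that stage's outer ports


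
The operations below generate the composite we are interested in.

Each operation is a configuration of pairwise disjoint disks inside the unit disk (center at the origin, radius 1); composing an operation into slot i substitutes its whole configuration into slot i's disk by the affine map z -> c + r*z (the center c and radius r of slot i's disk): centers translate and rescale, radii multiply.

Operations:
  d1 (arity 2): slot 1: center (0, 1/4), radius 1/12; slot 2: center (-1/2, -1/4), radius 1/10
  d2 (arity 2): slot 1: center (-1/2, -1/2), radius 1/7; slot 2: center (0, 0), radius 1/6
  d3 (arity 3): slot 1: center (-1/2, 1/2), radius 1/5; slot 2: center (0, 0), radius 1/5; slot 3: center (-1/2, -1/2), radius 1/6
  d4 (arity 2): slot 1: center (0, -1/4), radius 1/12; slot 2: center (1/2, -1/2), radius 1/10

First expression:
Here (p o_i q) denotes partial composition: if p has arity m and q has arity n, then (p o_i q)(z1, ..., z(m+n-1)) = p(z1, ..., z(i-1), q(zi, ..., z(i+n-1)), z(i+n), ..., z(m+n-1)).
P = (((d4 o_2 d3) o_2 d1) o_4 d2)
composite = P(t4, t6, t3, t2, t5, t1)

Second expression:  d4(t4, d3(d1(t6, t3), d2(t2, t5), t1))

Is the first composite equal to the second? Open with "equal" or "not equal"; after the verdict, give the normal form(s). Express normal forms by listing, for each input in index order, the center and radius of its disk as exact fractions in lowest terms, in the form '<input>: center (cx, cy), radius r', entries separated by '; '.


equal — both sides give t1: center (9/20, -11/20), radius 1/60; t2: center (49/100, -51/100), radius 1/350; t3: center (11/25, -91/200), radius 1/500; t4: center (0, -1/4), radius 1/12; t5: center (1/2, -1/2), radius 1/300; t6: center (9/20, -89/200), radius 1/600

The first composite normalizes to t1: center (9/20, -11/20), radius 1/60; t2: center (49/100, -51/100), radius 1/350; t3: center (11/25, -91/200), radius 1/500; t4: center (0, -1/4), radius 1/12; t5: center (1/2, -1/2), radius 1/300; t6: center (9/20, -89/200), radius 1/600
The second composite normalizes to t1: center (9/20, -11/20), radius 1/60; t2: center (49/100, -51/100), radius 1/350; t3: center (11/25, -91/200), radius 1/500; t4: center (0, -1/4), radius 1/12; t5: center (1/2, -1/2), radius 1/300; t6: center (9/20, -89/200), radius 1/600
Identical normal forms: equal.


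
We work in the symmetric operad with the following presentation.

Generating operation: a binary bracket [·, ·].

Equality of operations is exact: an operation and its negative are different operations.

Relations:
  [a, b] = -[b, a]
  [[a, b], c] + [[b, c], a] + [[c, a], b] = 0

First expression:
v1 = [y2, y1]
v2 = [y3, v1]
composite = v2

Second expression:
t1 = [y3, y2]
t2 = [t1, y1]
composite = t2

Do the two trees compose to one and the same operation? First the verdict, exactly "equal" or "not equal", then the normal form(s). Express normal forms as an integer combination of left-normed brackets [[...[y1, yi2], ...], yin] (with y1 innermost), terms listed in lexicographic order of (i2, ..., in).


The first expression, normalized: [[y1, y2], y3]
The second expression, normalized: [[y1, y2], y3] - [[y1, y3], y2]
No match — not equal.

not equal — first [[y1, y2], y3], second [[y1, y2], y3] - [[y1, y3], y2]


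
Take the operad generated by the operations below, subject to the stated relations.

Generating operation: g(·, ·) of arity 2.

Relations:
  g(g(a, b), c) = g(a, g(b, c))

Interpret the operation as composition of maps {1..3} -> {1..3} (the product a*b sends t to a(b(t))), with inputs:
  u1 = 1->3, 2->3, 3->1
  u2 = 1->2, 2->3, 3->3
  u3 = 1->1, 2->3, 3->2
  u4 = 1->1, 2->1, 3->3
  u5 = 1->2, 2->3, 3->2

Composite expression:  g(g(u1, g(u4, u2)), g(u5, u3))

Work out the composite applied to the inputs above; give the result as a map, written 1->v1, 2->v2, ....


1->1, 2->1, 3->1

g(u4, u2) = 1->1, 2->3, 3->3
g(u1, g(u4, u2)) = 1->3, 2->1, 3->1
g(u5, u3) = 1->2, 2->2, 3->3
g(g(u1, g(u4, u2)), g(u5, u3)) = 1->1, 2->1, 3->1


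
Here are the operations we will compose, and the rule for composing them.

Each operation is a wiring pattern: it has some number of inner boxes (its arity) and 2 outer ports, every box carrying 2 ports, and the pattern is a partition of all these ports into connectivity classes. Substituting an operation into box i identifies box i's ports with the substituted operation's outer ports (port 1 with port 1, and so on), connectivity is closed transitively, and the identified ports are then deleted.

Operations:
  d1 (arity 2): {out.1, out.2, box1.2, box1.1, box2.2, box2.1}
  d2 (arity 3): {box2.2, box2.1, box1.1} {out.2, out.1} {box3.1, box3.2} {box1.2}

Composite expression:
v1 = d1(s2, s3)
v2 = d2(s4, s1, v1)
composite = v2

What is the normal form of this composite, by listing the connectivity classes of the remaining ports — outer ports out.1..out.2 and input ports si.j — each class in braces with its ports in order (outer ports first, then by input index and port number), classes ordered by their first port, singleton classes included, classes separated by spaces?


{out.1, out.2} {s1.1, s1.2, s4.1} {s2.1, s2.2, s3.1, s3.2} {s4.2}

Connectivity passes through glued d2-boundaries; trace each wire chain.
stage d1: inputs (s2, s3), connectivity {out.1, out.2, s2.1, s2.2, s3.1, s3.2}, out.j its boundary
stage d2: inputs (s4, s1, s2, s3), connectivity {out.1, out.2} {s1.1, s1.2, s4.1} {s2.1, s2.2, s3.1, s3.2} {s4.2}, out.j its boundary
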